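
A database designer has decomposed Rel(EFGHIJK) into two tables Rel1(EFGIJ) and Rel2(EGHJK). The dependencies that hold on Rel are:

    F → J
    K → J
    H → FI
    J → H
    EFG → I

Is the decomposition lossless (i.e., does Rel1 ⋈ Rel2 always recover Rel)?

Yes

Common attributes: Rel1 ∩ Rel2 = {EGJ}.
Closure of {EGJ}: J → H applies, adding H; H → FI applies, adding FI. So (EGJ)⁺ = {EFGHIJ}.
This closure contains every attribute of Rel1, so Rel1 ∩ Rel2 → Rel1. The join is lossless.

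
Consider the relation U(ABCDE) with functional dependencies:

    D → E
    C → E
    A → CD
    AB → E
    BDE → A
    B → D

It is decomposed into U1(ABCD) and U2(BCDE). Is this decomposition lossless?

Common attributes: U1 ∩ U2 = {BCD}.
Closure of {BCD}: D → E applies, adding E; BDE → A applies, adding A. So (BCD)⁺ = {ABCDE}.
This closure contains every attribute of U1, so U1 ∩ U2 → U1. The join is lossless.

Yes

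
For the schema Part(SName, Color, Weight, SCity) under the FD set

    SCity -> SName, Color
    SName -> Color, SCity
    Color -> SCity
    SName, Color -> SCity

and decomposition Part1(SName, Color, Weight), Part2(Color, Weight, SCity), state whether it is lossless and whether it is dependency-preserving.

Lossless test: (Color, Weight)⁺ = {SName, Color, Weight, SCity}, which contains all of one fragment — lossless.
Dependency preservation: SCity → SName, Color; SName → Color, SCity; SName, Color → SCity are not contained in any single fragment, but the restricted closure of each left-hand side across the fragments still reaches the right-hand side; the remaining FDs each lie inside some fragment. All dependencies are preserved.

lossless and dependency-preserving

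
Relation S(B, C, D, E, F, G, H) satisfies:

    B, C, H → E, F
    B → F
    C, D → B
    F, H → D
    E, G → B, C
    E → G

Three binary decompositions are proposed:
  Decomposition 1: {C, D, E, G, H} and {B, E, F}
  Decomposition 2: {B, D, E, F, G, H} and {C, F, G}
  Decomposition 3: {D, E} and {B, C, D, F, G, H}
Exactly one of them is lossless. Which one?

Decomposition 1

Decomposition 1: common = {E}, closure = {B, C, E, F, G} → lossless.
Decomposition 2: common = {F, G}, closure = {F, G} → lossy.
Decomposition 3: common = {D}, closure = {D} → lossy.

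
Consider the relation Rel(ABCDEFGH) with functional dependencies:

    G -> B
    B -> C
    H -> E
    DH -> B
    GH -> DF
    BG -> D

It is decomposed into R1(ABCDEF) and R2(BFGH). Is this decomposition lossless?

Common attributes: R1 ∩ R2 = {BF}.
Closure of {BF}: B → C applies, adding C. So (BF)⁺ = {BCF}.
The closure contains neither all of R1 = {ABCDEF} nor all of R2 = {BFGH}, so the common attributes are not a superkey of either fragment. The join is lossy.

No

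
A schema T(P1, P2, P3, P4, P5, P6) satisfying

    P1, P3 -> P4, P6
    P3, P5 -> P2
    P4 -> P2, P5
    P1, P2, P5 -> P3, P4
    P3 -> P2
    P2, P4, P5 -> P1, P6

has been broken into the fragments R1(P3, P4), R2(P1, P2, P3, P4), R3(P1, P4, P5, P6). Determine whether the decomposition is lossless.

Chase test. Columns are P1, P2, P3, P4, P5, P6; row i has aⱼ where attribute j ∈ Ri, else bᵢⱼ.
Initial tableau (one row per fragment):
  row 1: b11 b12 a3 a4 b15 b16
  row 2: a1 a2 a3 a4 b25 b26
  row 3: a1 b32 b33 a4 a5 a6
Rows 1 and 2 agree on P4; apply P4→P2, P5 and equate their P2, P5 entries.
Rows 1 and 3 agree on P4; apply P4→P2, P5 and equate their P2, P5 entries.
Rows 2 and 3 agree on P1, P2, P5; apply P1, P2, P5→P3, P4 and equate their P3, P4 entries.
Rows 1 and 2 agree on P2, P4, P5; apply P2, P4, P5→P1, P6 and equate their P1, P6 entries.
Rows 1 and 3 agree on P2, P4, P5; apply P2, P4, P5→P1, P6 and equate their P1, P6 entries.
Row 1 is now all distinguished symbols — the join is lossless.

Yes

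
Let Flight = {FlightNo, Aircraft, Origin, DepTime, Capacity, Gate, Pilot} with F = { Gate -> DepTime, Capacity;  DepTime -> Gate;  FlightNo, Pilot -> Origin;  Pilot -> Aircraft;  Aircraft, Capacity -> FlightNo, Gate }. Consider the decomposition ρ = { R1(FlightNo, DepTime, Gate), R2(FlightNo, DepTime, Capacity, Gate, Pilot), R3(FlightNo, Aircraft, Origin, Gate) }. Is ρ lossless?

Chase test. Columns are FlightNo, Aircraft, Origin, DepTime, Capacity, Gate, Pilot; row i has aⱼ where attribute j ∈ Ri, else bᵢⱼ.
Initial tableau (one row per fragment):
  row 1: a1 b12 b13 a4 b15 a6 b17
  row 2: a1 b22 b23 a4 a5 a6 a7
  row 3: a1 a2 a3 b34 b35 a6 b37
Rows 1 and 2 agree on Gate; apply Gate→DepTime, Capacity and equate their DepTime, Capacity entries.
Rows 1 and 3 agree on Gate; apply Gate→DepTime, Capacity and equate their DepTime, Capacity entries.
No row becomes fully distinguished — the join is lossy.

No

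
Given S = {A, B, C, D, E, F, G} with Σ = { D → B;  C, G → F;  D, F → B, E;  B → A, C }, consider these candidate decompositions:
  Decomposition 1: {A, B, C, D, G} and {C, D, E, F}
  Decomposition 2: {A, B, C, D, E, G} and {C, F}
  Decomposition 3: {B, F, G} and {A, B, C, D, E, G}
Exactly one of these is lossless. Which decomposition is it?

Decomposition 1: common = {C, D}, closure = {A, B, C, D} → lossy.
Decomposition 2: common = {C}, closure = {C} → lossy.
Decomposition 3: common = {B, G}, closure = {A, B, C, F, G} → lossless.

Decomposition 3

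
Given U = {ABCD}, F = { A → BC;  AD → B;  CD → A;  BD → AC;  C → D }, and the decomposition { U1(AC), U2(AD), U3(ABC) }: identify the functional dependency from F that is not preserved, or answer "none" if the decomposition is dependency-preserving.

Check BD → AC: no single fragment contains all of {ABCD}, and the restricted closure of {BD} across the fragments never reaches {AC}.
A → BC is preserved.
AD → B is preserved.
CD → A is preserved.
C → D is preserved.

BD → AC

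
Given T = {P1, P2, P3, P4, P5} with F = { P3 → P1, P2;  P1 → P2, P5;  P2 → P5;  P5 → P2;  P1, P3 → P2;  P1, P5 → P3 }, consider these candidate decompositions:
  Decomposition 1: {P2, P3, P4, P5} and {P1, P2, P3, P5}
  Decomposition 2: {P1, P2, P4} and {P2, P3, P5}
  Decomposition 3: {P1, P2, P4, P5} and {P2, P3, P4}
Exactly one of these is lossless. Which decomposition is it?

Decomposition 1: common = {P2, P3, P5}, closure = {P1, P2, P3, P5} → lossless.
Decomposition 2: common = {P2}, closure = {P2, P5} → lossy.
Decomposition 3: common = {P2, P4}, closure = {P2, P4, P5} → lossy.

Decomposition 1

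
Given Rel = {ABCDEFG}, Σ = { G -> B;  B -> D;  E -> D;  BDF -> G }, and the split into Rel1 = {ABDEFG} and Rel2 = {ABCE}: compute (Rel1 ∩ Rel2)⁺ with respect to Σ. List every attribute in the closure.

ABDE

Rel1 ∩ Rel2 = {ABE}.
B → D applies, adding D
Closure: {ABDE}.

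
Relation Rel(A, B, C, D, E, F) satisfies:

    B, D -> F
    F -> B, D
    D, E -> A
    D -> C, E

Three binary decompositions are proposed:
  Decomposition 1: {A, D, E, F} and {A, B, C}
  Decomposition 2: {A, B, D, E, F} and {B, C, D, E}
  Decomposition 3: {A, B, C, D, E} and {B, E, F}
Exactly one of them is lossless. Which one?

Decomposition 2

Decomposition 1: common = {A}, closure = {A} → lossy.
Decomposition 2: common = {B, D, E}, closure = {A, B, C, D, E, F} → lossless.
Decomposition 3: common = {B, E}, closure = {B, E} → lossy.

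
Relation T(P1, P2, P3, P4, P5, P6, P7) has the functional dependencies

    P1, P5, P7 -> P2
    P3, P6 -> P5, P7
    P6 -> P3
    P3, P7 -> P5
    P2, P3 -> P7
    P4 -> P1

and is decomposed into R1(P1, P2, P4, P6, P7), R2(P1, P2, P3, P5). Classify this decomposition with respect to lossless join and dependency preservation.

lossy and not dependency-preserving

Lossless test: (P1, P2)⁺ = {P1, P2}, which is a superkey of neither fragment — lossy.
Dependency preservation: the restricted closure of {P1, P5, P7} across the fragments never reaches {P2}, so P1, P5, P7 → P2 cannot be enforced without a join — not preserved.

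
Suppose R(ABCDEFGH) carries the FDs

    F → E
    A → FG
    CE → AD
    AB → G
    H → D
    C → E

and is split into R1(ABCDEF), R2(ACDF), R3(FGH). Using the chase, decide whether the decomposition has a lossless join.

No

Chase test. Columns are ABCDEFGH; row i has aⱼ where attribute j ∈ Ri, else bᵢⱼ.
Initial tableau (one row per fragment):
  row 1: a1 a2 a3 a4 a5 a6 b17 b18
  row 2: a1 b22 a3 a4 b25 a6 b27 b28
  row 3: b31 b32 b33 b34 b35 a6 a7 a8
Rows 1 and 2 agree on F; apply F→E and equate their E entries.
Rows 1 and 3 agree on F; apply F→E and equate their E entries.
Rows 1 and 2 agree on A; apply A→FG and equate their FG entries.
No row becomes fully distinguished — the join is lossy.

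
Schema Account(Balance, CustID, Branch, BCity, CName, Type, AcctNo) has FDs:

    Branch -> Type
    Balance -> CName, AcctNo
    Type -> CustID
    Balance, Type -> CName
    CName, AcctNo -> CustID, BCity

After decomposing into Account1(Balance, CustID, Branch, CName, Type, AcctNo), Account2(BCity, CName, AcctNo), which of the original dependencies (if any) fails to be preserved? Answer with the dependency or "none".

Branch → Type lies within Account1.
Balance → CName, AcctNo lies within Account1.
Type → CustID lies within Account1.
Balance, Type → CName lies within Account1.
CName, AcctNo → CustID, BCity: restricted closure across fragments reaches CustID, BCity.
Every dependency is enforceable on the fragments, so the decomposition is dependency-preserving.

none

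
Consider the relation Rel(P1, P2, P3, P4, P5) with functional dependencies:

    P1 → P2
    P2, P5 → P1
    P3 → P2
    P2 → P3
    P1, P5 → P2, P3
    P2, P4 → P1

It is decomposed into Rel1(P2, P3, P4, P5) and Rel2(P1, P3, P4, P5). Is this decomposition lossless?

Yes

Common attributes: Rel1 ∩ Rel2 = {P3, P4, P5}.
Closure of {P3, P4, P5}: P3 → P2 applies, adding P2; P2, P4 → P1 applies, adding P1. So (P3, P4, P5)⁺ = {P1, P2, P3, P4, P5}.
This closure contains every attribute of Rel1, so Rel1 ∩ Rel2 → Rel1. The join is lossless.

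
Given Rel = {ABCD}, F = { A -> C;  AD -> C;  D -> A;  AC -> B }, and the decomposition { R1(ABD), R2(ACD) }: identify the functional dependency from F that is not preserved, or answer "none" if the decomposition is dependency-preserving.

none

A → C lies within R2.
AD → C lies within R2.
D → A lies within R1.
AC → B: restricted closure across fragments reaches B.
Every dependency is enforceable on the fragments, so the decomposition is dependency-preserving.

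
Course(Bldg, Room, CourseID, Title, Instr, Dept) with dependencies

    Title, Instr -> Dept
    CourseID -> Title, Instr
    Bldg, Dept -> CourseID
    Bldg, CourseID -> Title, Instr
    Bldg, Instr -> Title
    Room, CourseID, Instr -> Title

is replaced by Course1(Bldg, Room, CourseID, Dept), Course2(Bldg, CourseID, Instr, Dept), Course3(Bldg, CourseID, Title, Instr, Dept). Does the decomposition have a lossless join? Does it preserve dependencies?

lossless and dependency-preserving

Lossless test (chase): Rows 1 and 2 agree on CourseID; apply CourseID→Title, Instr and equate their Title, Instr entries. Rows 1 and 3 agree on CourseID; apply CourseID→Title, Instr and equate their Title, Instr entries. Row 1 is now all distinguished symbols — the join is lossless.
Dependency preservation: Room, CourseID, Instr → Title is not contained in any single fragment, but the restricted closure of its left-hand side across the fragments still reaches the right-hand side; the remaining FDs each lie inside some fragment. All dependencies are preserved.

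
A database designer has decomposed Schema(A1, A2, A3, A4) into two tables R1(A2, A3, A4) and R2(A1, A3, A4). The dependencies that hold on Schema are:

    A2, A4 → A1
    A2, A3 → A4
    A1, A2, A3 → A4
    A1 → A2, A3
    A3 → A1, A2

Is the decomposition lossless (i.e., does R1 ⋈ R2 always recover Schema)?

Yes

Common attributes: R1 ∩ R2 = {A3, A4}.
Closure of {A3, A4}: A3 → A1, A2 applies, adding A1, A2. So (A3, A4)⁺ = {A1, A2, A3, A4}.
This closure contains every attribute of R1, so R1 ∩ R2 → R1. The join is lossless.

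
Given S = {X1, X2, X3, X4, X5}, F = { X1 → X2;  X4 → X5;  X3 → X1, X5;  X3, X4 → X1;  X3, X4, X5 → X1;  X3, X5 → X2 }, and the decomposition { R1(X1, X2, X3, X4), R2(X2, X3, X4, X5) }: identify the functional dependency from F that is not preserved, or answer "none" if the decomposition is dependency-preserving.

X1 → X2 lies within R1.
X4 → X5 lies within R2.
X3 → X1, X5: restricted closure across fragments reaches X1, X5.
X3, X4 → X1 lies within R1.
X3, X4, X5 → X1: restricted closure across fragments reaches X1.
X3, X5 → X2 lies within R2.
Every dependency is enforceable on the fragments, so the decomposition is dependency-preserving.

none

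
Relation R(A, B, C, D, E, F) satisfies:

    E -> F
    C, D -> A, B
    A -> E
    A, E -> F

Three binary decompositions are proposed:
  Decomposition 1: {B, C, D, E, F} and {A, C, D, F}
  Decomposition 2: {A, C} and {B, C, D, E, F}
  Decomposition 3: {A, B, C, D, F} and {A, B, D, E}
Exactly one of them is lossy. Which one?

Decomposition 2

Decomposition 1: common = {C, D, F}, closure = {A, B, C, D, E, F} → lossless.
Decomposition 2: common = {C}, closure = {C} → lossy.
Decomposition 3: common = {A, B, D}, closure = {A, B, D, E, F} → lossless.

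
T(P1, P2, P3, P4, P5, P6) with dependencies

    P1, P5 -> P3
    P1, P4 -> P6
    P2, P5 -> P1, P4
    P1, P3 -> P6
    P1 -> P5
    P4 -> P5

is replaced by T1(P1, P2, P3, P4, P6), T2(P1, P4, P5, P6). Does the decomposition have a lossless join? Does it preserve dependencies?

Lossless test: (P1, P4, P6)⁺ = {P1, P3, P4, P5, P6}, which contains all of one fragment — lossless.
Dependency preservation: the restricted closure of {P2, P5} across the fragments never reaches {P1, P4}, so P2, P5 → P1, P4 cannot be enforced without a join — not preserved.

lossless but not dependency-preserving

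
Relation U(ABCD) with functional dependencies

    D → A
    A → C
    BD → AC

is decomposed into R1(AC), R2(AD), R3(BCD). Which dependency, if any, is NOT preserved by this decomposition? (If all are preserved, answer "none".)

none

D → A lies within R2.
A → C lies within R1.
BD → AC: restricted closure across fragments reaches AC.
Every dependency is enforceable on the fragments, so the decomposition is dependency-preserving.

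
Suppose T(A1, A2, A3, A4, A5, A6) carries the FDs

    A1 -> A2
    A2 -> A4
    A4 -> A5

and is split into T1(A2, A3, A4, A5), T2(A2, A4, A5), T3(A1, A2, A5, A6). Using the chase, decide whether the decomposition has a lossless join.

Chase test. Columns are A1, A2, A3, A4, A5, A6; row i has aⱼ where attribute j ∈ Ti, else bᵢⱼ.
Initial tableau (one row per fragment):
  row 1: b11 a2 a3 a4 a5 b16
  row 2: b21 a2 b23 a4 a5 b26
  row 3: a1 a2 b33 b34 a5 a6
Rows 1 and 3 agree on A2; apply A2→A4 and equate their A4 entries.
No row becomes fully distinguished — the join is lossy.

No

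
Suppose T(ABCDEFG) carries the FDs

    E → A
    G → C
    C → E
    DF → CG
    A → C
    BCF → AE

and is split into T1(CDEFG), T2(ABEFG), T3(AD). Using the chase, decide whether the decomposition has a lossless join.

No

Chase test. Columns are ABCDEFG; row i has aⱼ where attribute j ∈ Ti, else bᵢⱼ.
Initial tableau (one row per fragment):
  row 1: b11 b12 a3 a4 a5 a6 a7
  row 2: a1 a2 b23 b24 a5 a6 a7
  row 3: a1 b32 b33 a4 b35 b36 b37
Rows 1 and 2 agree on E; apply E→A and equate their A entries.
Rows 1 and 2 agree on G; apply G→C and equate their C entries.
Rows 1 and 3 agree on A; apply A→C and equate their C entries.
Rows 1 and 3 agree on C; apply C→E and equate their E entries.
No row becomes fully distinguished — the join is lossy.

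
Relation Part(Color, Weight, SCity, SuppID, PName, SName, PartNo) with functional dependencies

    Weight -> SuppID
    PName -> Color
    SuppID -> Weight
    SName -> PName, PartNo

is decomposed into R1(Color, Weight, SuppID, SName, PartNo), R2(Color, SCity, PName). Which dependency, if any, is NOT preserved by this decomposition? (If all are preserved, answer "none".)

SName -> PName, PartNo

Check SName → PName, PartNo: no single fragment contains all of {PName, SName, PartNo}, and the restricted closure of {SName} across the fragments never reaches {PName, PartNo}.
Weight → SuppID is preserved.
PName → Color is preserved.
SuppID → Weight is preserved.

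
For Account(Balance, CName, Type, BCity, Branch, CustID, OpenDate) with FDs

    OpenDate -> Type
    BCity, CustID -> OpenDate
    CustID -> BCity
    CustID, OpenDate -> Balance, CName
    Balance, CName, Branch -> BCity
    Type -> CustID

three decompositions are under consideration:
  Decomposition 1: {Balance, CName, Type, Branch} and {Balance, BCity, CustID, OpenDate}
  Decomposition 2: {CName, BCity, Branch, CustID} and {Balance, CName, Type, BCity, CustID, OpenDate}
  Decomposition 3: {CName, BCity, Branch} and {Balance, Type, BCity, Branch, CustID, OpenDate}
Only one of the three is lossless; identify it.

Decomposition 2

Decomposition 1: common = {Balance}, closure = {Balance} → lossy.
Decomposition 2: common = {CName, BCity, CustID}, closure = {Balance, CName, Type, BCity, CustID, OpenDate} → lossless.
Decomposition 3: common = {BCity, Branch}, closure = {BCity, Branch} → lossy.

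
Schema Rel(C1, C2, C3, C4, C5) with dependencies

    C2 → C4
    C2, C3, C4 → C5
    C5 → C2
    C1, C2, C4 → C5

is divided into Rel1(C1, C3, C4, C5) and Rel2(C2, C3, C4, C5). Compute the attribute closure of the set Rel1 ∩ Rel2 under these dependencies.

Rel1 ∩ Rel2 = {C3, C4, C5}.
C5 → C2 applies, adding C2
Closure: {C2, C3, C4, C5}.

C2, C3, C4, C5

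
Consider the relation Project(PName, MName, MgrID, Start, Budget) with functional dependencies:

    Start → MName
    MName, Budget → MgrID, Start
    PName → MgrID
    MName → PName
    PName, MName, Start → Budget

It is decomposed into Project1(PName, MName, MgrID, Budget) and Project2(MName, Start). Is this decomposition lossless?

Common attributes: Project1 ∩ Project2 = {MName}.
Closure of {MName}: MName → PName applies, adding PName; PName → MgrID applies, adding MgrID. So (MName)⁺ = {PName, MName, MgrID}.
The closure contains neither all of Project1 = {PName, MName, MgrID, Budget} nor all of Project2 = {MName, Start}, so the common attributes are not a superkey of either fragment. The join is lossy.

No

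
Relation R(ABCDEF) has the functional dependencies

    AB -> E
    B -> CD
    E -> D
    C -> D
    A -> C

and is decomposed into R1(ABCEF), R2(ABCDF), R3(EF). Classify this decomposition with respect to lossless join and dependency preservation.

lossless but not dependency-preserving

Lossless test (chase): Rows 1 and 2 agree on AB; apply AB→E and equate their E entries. Rows 1 and 2 agree on B; apply B→CD and equate their CD entries. Rows 1 and 3 agree on E; apply E→D and equate their D entries. Row 1 is now all distinguished symbols — the join is lossless.
Dependency preservation: the restricted closure of {E} across the fragments never reaches {D}, so E → D cannot be enforced without a join — not preserved.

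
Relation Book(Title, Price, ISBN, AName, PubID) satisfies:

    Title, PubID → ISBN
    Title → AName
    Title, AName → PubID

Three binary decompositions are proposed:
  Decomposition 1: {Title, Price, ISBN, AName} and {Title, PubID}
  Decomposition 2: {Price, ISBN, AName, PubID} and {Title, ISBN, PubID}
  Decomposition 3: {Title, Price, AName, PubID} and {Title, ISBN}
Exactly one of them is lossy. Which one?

Decomposition 1: common = {Title}, closure = {Title, ISBN, AName, PubID} → lossless.
Decomposition 2: common = {ISBN, PubID}, closure = {ISBN, PubID} → lossy.
Decomposition 3: common = {Title}, closure = {Title, ISBN, AName, PubID} → lossless.

Decomposition 2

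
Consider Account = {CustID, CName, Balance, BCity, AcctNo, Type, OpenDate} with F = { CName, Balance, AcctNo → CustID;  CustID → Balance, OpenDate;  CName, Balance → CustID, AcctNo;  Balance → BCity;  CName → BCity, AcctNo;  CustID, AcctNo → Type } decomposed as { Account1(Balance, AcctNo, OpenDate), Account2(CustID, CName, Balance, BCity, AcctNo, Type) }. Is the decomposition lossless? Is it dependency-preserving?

Lossless test: (Balance, AcctNo)⁺ = {Balance, BCity, AcctNo}, which is a superkey of neither fragment — lossy.
Dependency preservation: the restricted closure of {CustID} across the fragments never reaches {Balance, OpenDate}, so CustID → Balance, OpenDate cannot be enforced without a join — not preserved.

lossy and not dependency-preserving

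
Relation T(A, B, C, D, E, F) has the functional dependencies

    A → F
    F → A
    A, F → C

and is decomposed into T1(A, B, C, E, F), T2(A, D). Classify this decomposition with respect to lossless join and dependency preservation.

Lossless test: (A)⁺ = {A, C, F}, which is a superkey of neither fragment — lossy.
Dependency preservation: every FD's attributes lie within a single fragment, so each can be enforced locally — preserved.

lossy but dependency-preserving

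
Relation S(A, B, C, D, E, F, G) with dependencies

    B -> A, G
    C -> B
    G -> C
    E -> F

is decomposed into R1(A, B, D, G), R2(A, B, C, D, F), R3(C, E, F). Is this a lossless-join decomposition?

No

Chase test. Columns are A, B, C, D, E, F, G; row i has aⱼ where attribute j ∈ Ri, else bᵢⱼ.
Initial tableau (one row per fragment):
  row 1: a1 a2 b13 a4 b15 b16 a7
  row 2: a1 a2 a3 a4 b25 a6 b27
  row 3: b31 b32 a3 b34 a5 a6 b37
Rows 1 and 2 agree on B; apply B→A, G and equate their A, G entries.
Rows 2 and 3 agree on C; apply C→B and equate their B entries.
Rows 1 and 2 agree on G; apply G→C and equate their C entries.
Rows 1 and 3 agree on B; apply B→A, G and equate their A, G entries.
No row becomes fully distinguished — the join is lossy.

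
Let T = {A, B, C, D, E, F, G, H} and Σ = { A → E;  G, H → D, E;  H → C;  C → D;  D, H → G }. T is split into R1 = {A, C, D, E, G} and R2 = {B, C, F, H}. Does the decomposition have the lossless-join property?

No

Common attributes: R1 ∩ R2 = {C}.
Closure of {C}: C → D applies, adding D. So (C)⁺ = {C, D}.
The closure contains neither all of R1 = {A, C, D, E, G} nor all of R2 = {B, C, F, H}, so the common attributes are not a superkey of either fragment. The join is lossy.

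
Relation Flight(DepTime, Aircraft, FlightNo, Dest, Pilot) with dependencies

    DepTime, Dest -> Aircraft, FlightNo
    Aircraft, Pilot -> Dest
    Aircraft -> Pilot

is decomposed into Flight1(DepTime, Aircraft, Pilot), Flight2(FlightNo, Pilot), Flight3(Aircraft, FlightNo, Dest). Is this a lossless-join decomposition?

Chase test. Columns are DepTime, Aircraft, FlightNo, Dest, Pilot; row i has aⱼ where attribute j ∈ Flighti, else bᵢⱼ.
Initial tableau (one row per fragment):
  row 1: a1 a2 b13 b14 a5
  row 2: b21 b22 a3 b24 a5
  row 3: b31 a2 a3 a4 b35
Rows 1 and 3 agree on Aircraft; apply Aircraft→Pilot and equate their Pilot entries.
Rows 1 and 3 agree on Aircraft, Pilot; apply Aircraft, Pilot→Dest and equate their Dest entries.
No row becomes fully distinguished — the join is lossy.

No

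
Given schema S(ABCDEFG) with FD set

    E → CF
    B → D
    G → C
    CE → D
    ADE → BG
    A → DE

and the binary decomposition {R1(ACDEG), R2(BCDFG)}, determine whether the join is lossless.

No

Common attributes: R1 ∩ R2 = {CDG}.
No dependency enlarges {CDG}, so (CDG)⁺ = {CDG}.
The closure contains neither all of R1 = {ACDEG} nor all of R2 = {BCDFG}, so the common attributes are not a superkey of either fragment. The join is lossy.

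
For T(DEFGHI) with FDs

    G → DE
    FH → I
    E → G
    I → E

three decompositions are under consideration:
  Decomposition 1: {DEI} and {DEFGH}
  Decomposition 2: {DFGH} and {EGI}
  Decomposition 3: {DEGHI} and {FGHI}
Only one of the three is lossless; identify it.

Decomposition 1: common = {DE}, closure = {DEG} → lossy.
Decomposition 2: common = {G}, closure = {DEG} → lossy.
Decomposition 3: common = {GHI}, closure = {DEGHI} → lossless.

Decomposition 3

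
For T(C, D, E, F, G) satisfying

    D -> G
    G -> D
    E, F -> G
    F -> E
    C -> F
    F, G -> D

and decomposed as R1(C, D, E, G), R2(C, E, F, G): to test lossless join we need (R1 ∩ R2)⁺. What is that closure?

C, D, E, F, G

R1 ∩ R2 = {C, E, G}.
G → D applies, adding D
C → F applies, adding F
Closure: {C, D, E, F, G}.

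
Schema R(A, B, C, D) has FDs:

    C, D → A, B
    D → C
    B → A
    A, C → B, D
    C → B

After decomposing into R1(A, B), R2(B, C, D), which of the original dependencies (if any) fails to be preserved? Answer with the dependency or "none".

none

C, D → A, B: restricted closure across fragments reaches A, B.
D → C lies within R2.
B → A lies within R1.
A, C → B, D: restricted closure across fragments reaches B, D.
C → B lies within R2.
Every dependency is enforceable on the fragments, so the decomposition is dependency-preserving.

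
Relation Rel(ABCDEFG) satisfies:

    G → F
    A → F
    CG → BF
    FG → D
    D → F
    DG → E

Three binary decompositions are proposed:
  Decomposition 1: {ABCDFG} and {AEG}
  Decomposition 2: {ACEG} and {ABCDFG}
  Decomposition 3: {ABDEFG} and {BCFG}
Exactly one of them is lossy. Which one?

Decomposition 1: common = {AG}, closure = {ADEFG} → lossless.
Decomposition 2: common = {ACG}, closure = {ABCDEFG} → lossless.
Decomposition 3: common = {BFG}, closure = {BDEFG} → lossy.

Decomposition 3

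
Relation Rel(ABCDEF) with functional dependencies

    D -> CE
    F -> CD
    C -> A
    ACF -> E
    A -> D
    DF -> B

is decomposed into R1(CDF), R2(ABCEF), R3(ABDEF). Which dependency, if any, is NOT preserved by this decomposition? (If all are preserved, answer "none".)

D → CE: restricted closure across fragments reaches CE.
F → CD lies within R1.
C → A lies within R2.
ACF → E lies within R2.
A → D lies within R3.
DF → B lies within R3.
Every dependency is enforceable on the fragments, so the decomposition is dependency-preserving.

none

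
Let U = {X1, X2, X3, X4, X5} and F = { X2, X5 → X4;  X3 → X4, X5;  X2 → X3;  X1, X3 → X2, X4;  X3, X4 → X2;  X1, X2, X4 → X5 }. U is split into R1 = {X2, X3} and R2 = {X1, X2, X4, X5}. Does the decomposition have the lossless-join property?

Yes

Common attributes: R1 ∩ R2 = {X2}.
Closure of {X2}: X2 → X3 applies, adding X3; X3 → X4, X5 applies, adding X4, X5. So (X2)⁺ = {X2, X3, X4, X5}.
This closure contains every attribute of R1, so R1 ∩ R2 → R1. The join is lossless.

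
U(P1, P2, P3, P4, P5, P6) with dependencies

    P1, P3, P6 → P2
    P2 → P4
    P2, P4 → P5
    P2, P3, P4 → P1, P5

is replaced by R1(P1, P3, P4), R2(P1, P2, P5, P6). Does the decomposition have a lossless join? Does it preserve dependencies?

lossy and not dependency-preserving

Lossless test: (P1)⁺ = {P1}, which is a superkey of neither fragment — lossy.
Dependency preservation: the restricted closure of {P1, P3, P6} across the fragments never reaches {P2}, so P1, P3, P6 → P2 cannot be enforced without a join — not preserved.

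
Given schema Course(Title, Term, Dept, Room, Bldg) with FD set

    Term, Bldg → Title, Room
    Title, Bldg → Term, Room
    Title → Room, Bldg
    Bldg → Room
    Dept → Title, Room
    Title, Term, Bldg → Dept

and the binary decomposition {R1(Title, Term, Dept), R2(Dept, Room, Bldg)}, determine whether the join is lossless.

Common attributes: R1 ∩ R2 = {Dept}.
Closure of {Dept}: Dept → Title, Room applies, adding Title, Room; Title → Room, Bldg applies, adding Bldg; Title, Bldg → Term, Room applies, adding Term. So (Dept)⁺ = {Title, Term, Dept, Room, Bldg}.
This closure contains every attribute of R1, so R1 ∩ R2 → R1. The join is lossless.

Yes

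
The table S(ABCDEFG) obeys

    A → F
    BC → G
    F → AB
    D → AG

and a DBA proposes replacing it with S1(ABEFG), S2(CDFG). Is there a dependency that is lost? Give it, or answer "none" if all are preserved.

Check BC → G: no single fragment contains all of {BCG}, and the restricted closure of {BC} across the fragments never reaches {G}.
A → F is preserved.
F → AB is preserved.
D → AG is preserved.

BC → G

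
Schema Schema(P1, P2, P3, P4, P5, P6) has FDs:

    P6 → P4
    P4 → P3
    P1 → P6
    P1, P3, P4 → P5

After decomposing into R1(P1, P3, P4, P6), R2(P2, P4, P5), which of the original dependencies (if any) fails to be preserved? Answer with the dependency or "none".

Check P1, P3, P4 → P5: no single fragment contains all of {P1, P3, P4, P5}, and the restricted closure of {P1, P3, P4} across the fragments never reaches {P5}.
P6 → P4 is preserved.
P4 → P3 is preserved.
P1 → P6 is preserved.

P1, P3, P4 → P5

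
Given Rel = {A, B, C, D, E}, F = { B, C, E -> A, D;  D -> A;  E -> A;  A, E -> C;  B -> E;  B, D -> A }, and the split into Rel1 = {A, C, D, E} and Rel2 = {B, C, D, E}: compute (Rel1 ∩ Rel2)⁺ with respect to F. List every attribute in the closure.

Rel1 ∩ Rel2 = {C, D, E}.
D → A applies, adding A
Closure: {A, C, D, E}.

A, C, D, E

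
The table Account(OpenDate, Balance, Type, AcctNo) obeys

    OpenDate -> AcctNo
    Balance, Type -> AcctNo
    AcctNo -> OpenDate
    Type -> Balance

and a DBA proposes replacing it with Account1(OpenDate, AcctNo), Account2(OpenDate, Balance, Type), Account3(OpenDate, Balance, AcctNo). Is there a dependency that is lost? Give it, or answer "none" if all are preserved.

none

OpenDate → AcctNo lies within Account1.
Balance, Type → AcctNo: restricted closure across fragments reaches AcctNo.
AcctNo → OpenDate lies within Account1.
Type → Balance lies within Account2.
Every dependency is enforceable on the fragments, so the decomposition is dependency-preserving.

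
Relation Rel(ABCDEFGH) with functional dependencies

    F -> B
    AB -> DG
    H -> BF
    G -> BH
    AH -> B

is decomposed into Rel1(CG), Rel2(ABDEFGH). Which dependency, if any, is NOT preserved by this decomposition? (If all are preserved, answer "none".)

F → B lies within Rel2.
AB → DG lies within Rel2.
H → BF lies within Rel2.
G → BH lies within Rel2.
AH → B lies within Rel2.
Every dependency is enforceable on the fragments, so the decomposition is dependency-preserving.

none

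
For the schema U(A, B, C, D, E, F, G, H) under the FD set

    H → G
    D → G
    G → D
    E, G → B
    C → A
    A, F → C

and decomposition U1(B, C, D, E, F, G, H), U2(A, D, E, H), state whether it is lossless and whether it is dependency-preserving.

lossy and not dependency-preserving

Lossless test: (D, E, H)⁺ = {B, D, E, G, H}, which is a superkey of neither fragment — lossy.
Dependency preservation: the restricted closure of {C} across the fragments never reaches {A}, so C → A cannot be enforced without a join — not preserved.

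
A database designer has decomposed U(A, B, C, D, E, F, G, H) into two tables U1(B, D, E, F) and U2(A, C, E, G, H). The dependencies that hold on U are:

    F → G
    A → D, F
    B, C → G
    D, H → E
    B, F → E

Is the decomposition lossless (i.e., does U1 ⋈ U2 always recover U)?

No

Common attributes: U1 ∩ U2 = {E}.
No dependency enlarges {E}, so (E)⁺ = {E}.
The closure contains neither all of U1 = {B, D, E, F} nor all of U2 = {A, C, E, G, H}, so the common attributes are not a superkey of either fragment. The join is lossy.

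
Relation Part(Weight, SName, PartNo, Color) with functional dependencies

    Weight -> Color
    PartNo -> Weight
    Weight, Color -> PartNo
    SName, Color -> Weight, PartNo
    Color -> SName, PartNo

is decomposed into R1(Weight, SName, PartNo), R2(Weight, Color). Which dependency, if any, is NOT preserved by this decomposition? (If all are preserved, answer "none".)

none

Weight → Color lies within R2.
PartNo → Weight lies within R1.
Weight, Color → PartNo: restricted closure across fragments reaches PartNo.
SName, Color → Weight, PartNo: restricted closure across fragments reaches Weight, PartNo.
Color → SName, PartNo: restricted closure across fragments reaches SName, PartNo.
Every dependency is enforceable on the fragments, so the decomposition is dependency-preserving.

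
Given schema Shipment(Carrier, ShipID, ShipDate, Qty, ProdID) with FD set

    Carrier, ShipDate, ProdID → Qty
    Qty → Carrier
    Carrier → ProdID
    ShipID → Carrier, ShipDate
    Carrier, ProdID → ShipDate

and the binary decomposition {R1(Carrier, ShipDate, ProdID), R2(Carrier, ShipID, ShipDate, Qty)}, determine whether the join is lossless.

Common attributes: R1 ∩ R2 = {Carrier, ShipDate}.
Closure of {Carrier, ShipDate}: Carrier → ProdID applies, adding ProdID; Carrier, ShipDate, ProdID → Qty applies, adding Qty. So (Carrier, ShipDate)⁺ = {Carrier, ShipDate, Qty, ProdID}.
This closure contains every attribute of R1, so R1 ∩ R2 → R1. The join is lossless.

Yes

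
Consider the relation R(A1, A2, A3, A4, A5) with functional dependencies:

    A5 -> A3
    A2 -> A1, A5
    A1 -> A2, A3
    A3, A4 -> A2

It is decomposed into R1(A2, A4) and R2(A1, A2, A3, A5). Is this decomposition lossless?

Common attributes: R1 ∩ R2 = {A2}.
Closure of {A2}: A2 → A1, A5 applies, adding A1, A5; A1 → A2, A3 applies, adding A3. So (A2)⁺ = {A1, A2, A3, A5}.
This closure contains every attribute of R2, so R1 ∩ R2 → R2. The join is lossless.

Yes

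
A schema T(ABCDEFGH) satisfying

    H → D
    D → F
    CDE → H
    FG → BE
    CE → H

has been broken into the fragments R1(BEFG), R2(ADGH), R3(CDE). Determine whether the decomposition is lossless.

Chase test. Columns are ABCDEFGH; row i has aⱼ where attribute j ∈ Ri, else bᵢⱼ.
Initial tableau (one row per fragment):
  row 1: b11 a2 b13 b14 a5 a6 a7 b18
  row 2: a1 b22 b23 a4 b25 b26 a7 a8
  row 3: b31 b32 a3 a4 a5 b36 b37 b38
Rows 2 and 3 agree on D; apply D→F and equate their F entries.
No row becomes fully distinguished — the join is lossy.

No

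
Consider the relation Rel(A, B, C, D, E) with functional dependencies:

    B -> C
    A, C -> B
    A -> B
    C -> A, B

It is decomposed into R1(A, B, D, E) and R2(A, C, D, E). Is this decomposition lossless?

Yes

Common attributes: R1 ∩ R2 = {A, D, E}.
Closure of {A, D, E}: A → B applies, adding B; B → C applies, adding C. So (A, D, E)⁺ = {A, B, C, D, E}.
This closure contains every attribute of R1, so R1 ∩ R2 → R1. The join is lossless.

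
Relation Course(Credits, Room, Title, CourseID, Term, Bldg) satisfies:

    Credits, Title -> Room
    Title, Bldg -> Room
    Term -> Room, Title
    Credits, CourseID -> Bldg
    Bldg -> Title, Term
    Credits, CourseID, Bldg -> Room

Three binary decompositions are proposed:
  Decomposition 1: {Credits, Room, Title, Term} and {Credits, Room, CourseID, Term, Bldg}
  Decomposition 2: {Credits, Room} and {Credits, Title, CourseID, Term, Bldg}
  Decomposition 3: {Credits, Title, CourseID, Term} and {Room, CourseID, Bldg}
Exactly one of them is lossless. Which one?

Decomposition 1

Decomposition 1: common = {Credits, Room, Term}, closure = {Credits, Room, Title, Term} → lossless.
Decomposition 2: common = {Credits}, closure = {Credits} → lossy.
Decomposition 3: common = {CourseID}, closure = {CourseID} → lossy.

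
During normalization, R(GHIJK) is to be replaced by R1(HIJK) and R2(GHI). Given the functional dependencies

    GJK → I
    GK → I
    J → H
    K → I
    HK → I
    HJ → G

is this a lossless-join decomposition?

Common attributes: R1 ∩ R2 = {HI}.
No dependency enlarges {HI}, so (HI)⁺ = {HI}.
The closure contains neither all of R1 = {HIJK} nor all of R2 = {GHI}, so the common attributes are not a superkey of either fragment. The join is lossy.

No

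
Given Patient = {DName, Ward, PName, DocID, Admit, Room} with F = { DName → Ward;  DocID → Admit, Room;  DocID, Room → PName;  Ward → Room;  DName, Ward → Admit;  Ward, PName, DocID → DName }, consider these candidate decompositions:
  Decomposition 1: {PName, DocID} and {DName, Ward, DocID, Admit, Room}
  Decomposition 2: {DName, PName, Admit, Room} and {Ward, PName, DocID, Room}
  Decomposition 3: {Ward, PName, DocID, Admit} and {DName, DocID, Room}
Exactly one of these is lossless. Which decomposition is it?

Decomposition 1: common = {DocID}, closure = {PName, DocID, Admit, Room} → lossless.
Decomposition 2: common = {PName, Room}, closure = {PName, Room} → lossy.
Decomposition 3: common = {DocID}, closure = {PName, DocID, Admit, Room} → lossy.

Decomposition 1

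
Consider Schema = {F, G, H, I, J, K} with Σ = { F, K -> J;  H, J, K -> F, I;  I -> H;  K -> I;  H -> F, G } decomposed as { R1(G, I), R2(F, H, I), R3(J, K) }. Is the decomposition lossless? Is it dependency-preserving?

lossy and not dependency-preserving

Lossless test (chase): Rows 1 and 2 agree on I; apply I→H and equate their H entries. Rows 1 and 2 agree on H; apply H→F, G and equate their F, G entries. No row becomes fully distinguished — the join is lossy.
Dependency preservation: the restricted closure of {H, J, K} across the fragments never reaches {F, I}, so H, J, K → F, I cannot be enforced without a join — not preserved.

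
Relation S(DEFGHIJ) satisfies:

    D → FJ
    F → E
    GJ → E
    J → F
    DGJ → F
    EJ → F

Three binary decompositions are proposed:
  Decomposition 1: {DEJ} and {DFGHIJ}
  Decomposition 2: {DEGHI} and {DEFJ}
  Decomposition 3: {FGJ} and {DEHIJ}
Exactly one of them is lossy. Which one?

Decomposition 3

Decomposition 1: common = {DJ}, closure = {DEFJ} → lossless.
Decomposition 2: common = {DE}, closure = {DEFJ} → lossless.
Decomposition 3: common = {J}, closure = {EFJ} → lossy.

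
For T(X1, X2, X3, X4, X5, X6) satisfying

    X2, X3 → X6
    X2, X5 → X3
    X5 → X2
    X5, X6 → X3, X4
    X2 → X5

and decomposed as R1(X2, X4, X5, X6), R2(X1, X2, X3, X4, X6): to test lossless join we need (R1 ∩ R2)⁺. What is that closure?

X2, X3, X4, X5, X6

R1 ∩ R2 = {X2, X4, X6}.
X2 → X5 applies, adding X5
X2, X5 → X3 applies, adding X3
Closure: {X2, X3, X4, X5, X6}.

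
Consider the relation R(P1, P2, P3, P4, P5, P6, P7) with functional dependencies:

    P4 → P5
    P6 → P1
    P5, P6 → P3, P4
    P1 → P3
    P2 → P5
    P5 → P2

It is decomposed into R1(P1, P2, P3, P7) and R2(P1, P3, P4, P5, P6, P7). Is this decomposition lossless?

No

Common attributes: R1 ∩ R2 = {P1, P3, P7}.
No dependency enlarges {P1, P3, P7}, so (P1, P3, P7)⁺ = {P1, P3, P7}.
The closure contains neither all of R1 = {P1, P2, P3, P7} nor all of R2 = {P1, P3, P4, P5, P6, P7}, so the common attributes are not a superkey of either fragment. The join is lossy.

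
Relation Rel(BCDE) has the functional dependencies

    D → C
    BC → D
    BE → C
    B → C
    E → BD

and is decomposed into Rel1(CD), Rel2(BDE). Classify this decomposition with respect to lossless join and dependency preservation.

lossless and dependency-preserving

Lossless test: (D)⁺ = {CD}, which contains all of one fragment — lossless.
Dependency preservation: BC → D; BE → C; B → C are not contained in any single fragment, but the restricted closure of each left-hand side across the fragments still reaches the right-hand side; the remaining FDs each lie inside some fragment. All dependencies are preserved.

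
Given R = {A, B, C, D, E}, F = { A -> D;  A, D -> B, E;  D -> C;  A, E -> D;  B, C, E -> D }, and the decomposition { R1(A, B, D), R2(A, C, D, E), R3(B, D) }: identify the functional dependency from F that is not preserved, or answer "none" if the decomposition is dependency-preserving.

Check B, C, E → D: no single fragment contains all of {B, C, D, E}, and the restricted closure of {B, C, E} across the fragments never reaches {D}.
A → D is preserved.
A, D → B, E is preserved.
D → C is preserved.
A, E → D is preserved.

B, C, E -> D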